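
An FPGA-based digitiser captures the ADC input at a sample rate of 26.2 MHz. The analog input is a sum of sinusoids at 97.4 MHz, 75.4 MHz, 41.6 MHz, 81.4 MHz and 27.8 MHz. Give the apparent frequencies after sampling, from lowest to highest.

1.6 MHz, 2.8 MHz, 3.2 MHz, 7.4 MHz, 10.8 MHz

fs/2 = 13.1 MHz.
97.4 MHz mod fs = 18.8 MHz.
18.8 MHz > fs/2 = 13.1 MHz, folds to fs − 18.8 MHz = 7.4 MHz.
75.4 MHz mod fs = 23 MHz.
23 MHz > fs/2 = 13.1 MHz, folds to fs − 23 MHz = 3.2 MHz.
41.6 MHz mod fs = 15.4 MHz.
15.4 MHz > fs/2 = 13.1 MHz, folds to fs − 15.4 MHz = 10.8 MHz.
81.4 MHz mod fs = 2.8 MHz.
2.8 MHz ≤ fs/2 = 13.1 MHz, appears at 2.8 MHz.
27.8 MHz mod fs = 1.6 MHz.
1.6 MHz ≤ fs/2 = 13.1 MHz, appears at 1.6 MHz.
Distinct values: {1.6 MHz, 2.8 MHz, 3.2 MHz, 7.4 MHz, 10.8 MHz}.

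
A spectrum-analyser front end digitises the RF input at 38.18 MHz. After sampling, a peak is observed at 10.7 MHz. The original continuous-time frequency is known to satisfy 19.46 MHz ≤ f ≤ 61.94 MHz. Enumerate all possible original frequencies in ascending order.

Frequencies that alias to 10.7 MHz are k·fs ± 10.7 MHz for integer k ≥ 0.
k=0: 10.7 MHz.
k=1: 27.48 MHz, 48.88 MHz.
k=2: 65.66 MHz, 87.06 MHz.
Within [19.46 MHz, 61.94 MHz]: 27.48 MHz, 48.88 MHz.

27.48 MHz, 48.88 MHz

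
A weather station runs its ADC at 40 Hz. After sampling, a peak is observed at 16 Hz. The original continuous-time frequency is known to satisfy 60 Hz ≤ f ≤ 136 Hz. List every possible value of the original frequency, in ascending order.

64 Hz, 96 Hz, 104 Hz, 136 Hz

Frequencies that alias to 16 Hz are k·fs ± 16 Hz for integer k ≥ 0.
k=0: 16 Hz.
k=1: 24 Hz, 56 Hz.
k=2: 64 Hz, 96 Hz.
k=3: 104 Hz, 136 Hz.
k=4: 144 Hz, 176 Hz.
Within [60 Hz, 136 Hz]: 64 Hz, 96 Hz, 104 Hz, 136 Hz.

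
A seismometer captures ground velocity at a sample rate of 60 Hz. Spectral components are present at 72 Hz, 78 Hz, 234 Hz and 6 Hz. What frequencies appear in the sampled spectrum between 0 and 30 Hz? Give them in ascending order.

6 Hz, 12 Hz, 18 Hz

fs/2 = 30 Hz.
72 Hz mod fs = 12 Hz.
12 Hz ≤ fs/2 = 30 Hz, appears at 12 Hz.
78 Hz mod fs = 18 Hz.
18 Hz ≤ fs/2 = 30 Hz, appears at 18 Hz.
234 Hz mod fs = 54 Hz.
54 Hz > fs/2 = 30 Hz, folds to fs − 54 Hz = 6 Hz.
6 Hz ≤ fs/2 = 30 Hz, passes unchanged.
Distinct values: {6 Hz, 12 Hz, 18 Hz}.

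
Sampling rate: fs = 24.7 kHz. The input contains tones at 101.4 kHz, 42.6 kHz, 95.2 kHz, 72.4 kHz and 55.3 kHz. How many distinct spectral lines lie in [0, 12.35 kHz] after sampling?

5

fs/2 = 12.35 kHz.
101.4 kHz mod fs = 2.6 kHz.
2.6 kHz ≤ fs/2 = 12.35 kHz, appears at 2.6 kHz.
42.6 kHz mod fs = 17.9 kHz.
17.9 kHz > fs/2 = 12.35 kHz, folds to fs − 17.9 kHz = 6.8 kHz.
95.2 kHz mod fs = 21.1 kHz.
21.1 kHz > fs/2 = 12.35 kHz, folds to fs − 21.1 kHz = 3.6 kHz.
72.4 kHz mod fs = 23 kHz.
23 kHz > fs/2 = 12.35 kHz, folds to fs − 23 kHz = 1.7 kHz.
55.3 kHz mod fs = 5.9 kHz.
5.9 kHz ≤ fs/2 = 12.35 kHz, appears at 5.9 kHz.
Distinct values: {1.7 kHz, 2.6 kHz, 3.6 kHz, 5.9 kHz, 6.8 kHz} → 5.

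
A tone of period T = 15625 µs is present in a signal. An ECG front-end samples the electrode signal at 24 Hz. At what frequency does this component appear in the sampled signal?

8 Hz

T = 15625 µs → f = 1/T = 64 Hz.
64 Hz mod fs = 16 Hz.
16 Hz > fs/2 = 12 Hz, folds to fs − 16 Hz = 8 Hz.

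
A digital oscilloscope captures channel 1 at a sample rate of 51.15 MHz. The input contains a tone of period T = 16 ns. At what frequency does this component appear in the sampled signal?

T = 16 ns → f = 1/T = 62.5 MHz.
62.5 MHz mod fs = 11.35 MHz.
11.35 MHz ≤ fs/2 = 25.575 MHz, appears at 11.35 MHz.

11.35 MHz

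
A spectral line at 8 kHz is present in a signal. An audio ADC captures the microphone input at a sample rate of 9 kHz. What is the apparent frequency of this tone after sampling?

1 kHz

8 kHz > fs/2 = 4.5 kHz, folds to fs − 8 kHz = 1 kHz.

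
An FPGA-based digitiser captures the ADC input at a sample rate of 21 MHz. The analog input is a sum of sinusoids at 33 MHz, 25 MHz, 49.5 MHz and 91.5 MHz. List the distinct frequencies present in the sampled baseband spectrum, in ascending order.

4 MHz, 7.5 MHz, 9 MHz

fs/2 = 10.5 MHz.
33 MHz mod fs = 12 MHz.
12 MHz > fs/2 = 10.5 MHz, folds to fs − 12 MHz = 9 MHz.
25 MHz mod fs = 4 MHz.
4 MHz ≤ fs/2 = 10.5 MHz, appears at 4 MHz.
49.5 MHz mod fs = 7.5 MHz.
7.5 MHz ≤ fs/2 = 10.5 MHz, appears at 7.5 MHz.
91.5 MHz mod fs = 7.5 MHz.
7.5 MHz ≤ fs/2 = 10.5 MHz, appears at 7.5 MHz.
Distinct values: {4 MHz, 7.5 MHz, 9 MHz}.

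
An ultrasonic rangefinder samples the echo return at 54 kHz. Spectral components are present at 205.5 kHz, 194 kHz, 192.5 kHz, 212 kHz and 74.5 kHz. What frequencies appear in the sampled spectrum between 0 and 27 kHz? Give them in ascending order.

fs/2 = 27 kHz.
205.5 kHz mod fs = 43.5 kHz.
43.5 kHz > fs/2 = 27 kHz, folds to fs − 43.5 kHz = 10.5 kHz.
194 kHz mod fs = 32 kHz.
32 kHz > fs/2 = 27 kHz, folds to fs − 32 kHz = 22 kHz.
192.5 kHz mod fs = 30.5 kHz.
30.5 kHz > fs/2 = 27 kHz, folds to fs − 30.5 kHz = 23.5 kHz.
212 kHz mod fs = 50 kHz.
50 kHz > fs/2 = 27 kHz, folds to fs − 50 kHz = 4 kHz.
74.5 kHz mod fs = 20.5 kHz.
20.5 kHz ≤ fs/2 = 27 kHz, appears at 20.5 kHz.
Distinct values: {4 kHz, 10.5 kHz, 20.5 kHz, 22 kHz, 23.5 kHz}.

4 kHz, 10.5 kHz, 20.5 kHz, 22 kHz, 23.5 kHz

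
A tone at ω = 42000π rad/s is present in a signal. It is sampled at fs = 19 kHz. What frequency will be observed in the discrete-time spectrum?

2 kHz

ω = 42000π rad/s → f = ω/(2π) = 21000 Hz = 21 kHz.
21 kHz mod fs = 2 kHz.
2 kHz ≤ fs/2 = 9.5 kHz, appears at 2 kHz.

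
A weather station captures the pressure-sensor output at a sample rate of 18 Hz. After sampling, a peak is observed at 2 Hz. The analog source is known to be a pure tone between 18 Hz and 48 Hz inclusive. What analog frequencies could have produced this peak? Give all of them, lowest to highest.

20 Hz, 34 Hz, 38 Hz

Frequencies that alias to 2 Hz are k·fs ± 2 Hz for integer k ≥ 0.
k=0: 2 Hz.
k=1: 16 Hz, 20 Hz.
k=2: 34 Hz, 38 Hz.
k=3: 52 Hz, 56 Hz.
Within [18 Hz, 48 Hz]: 20 Hz, 34 Hz, 38 Hz.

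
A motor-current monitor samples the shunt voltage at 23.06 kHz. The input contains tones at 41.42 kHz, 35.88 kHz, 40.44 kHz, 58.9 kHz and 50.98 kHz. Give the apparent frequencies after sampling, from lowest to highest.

fs/2 = 11.53 kHz.
41.42 kHz mod fs = 18.36 kHz.
18.36 kHz > fs/2 = 11.53 kHz, folds to fs − 18.36 kHz = 4.7 kHz.
35.88 kHz mod fs = 12.82 kHz.
12.82 kHz > fs/2 = 11.53 kHz, folds to fs − 12.82 kHz = 10.24 kHz.
40.44 kHz mod fs = 17.38 kHz.
17.38 kHz > fs/2 = 11.53 kHz, folds to fs − 17.38 kHz = 5.68 kHz.
58.9 kHz mod fs = 12.78 kHz.
12.78 kHz > fs/2 = 11.53 kHz, folds to fs − 12.78 kHz = 10.28 kHz.
50.98 kHz mod fs = 4.86 kHz.
4.86 kHz ≤ fs/2 = 11.53 kHz, appears at 4.86 kHz.
Distinct values: {4.7 kHz, 4.86 kHz, 5.68 kHz, 10.24 kHz, 10.28 kHz}.

4.7 kHz, 4.86 kHz, 5.68 kHz, 10.24 kHz, 10.28 kHz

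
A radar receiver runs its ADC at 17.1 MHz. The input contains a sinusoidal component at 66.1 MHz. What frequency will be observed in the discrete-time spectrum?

66.1 MHz mod fs = 14.8 MHz.
14.8 MHz > fs/2 = 8.55 MHz, folds to fs − 14.8 MHz = 2.3 MHz.

2.3 MHz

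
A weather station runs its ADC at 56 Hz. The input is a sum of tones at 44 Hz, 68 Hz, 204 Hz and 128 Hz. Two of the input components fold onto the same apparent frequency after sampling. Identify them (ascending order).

fs/2 = 28 Hz.
44 Hz > fs/2 = 28 Hz, folds to fs − 44 Hz = 12 Hz.
68 Hz mod fs = 12 Hz.
12 Hz ≤ fs/2 = 28 Hz, appears at 12 Hz.
204 Hz mod fs = 36 Hz.
36 Hz > fs/2 = 28 Hz, folds to fs − 36 Hz = 20 Hz.
128 Hz mod fs = 16 Hz.
16 Hz ≤ fs/2 = 28 Hz, appears at 16 Hz.
44 Hz and 68 Hz both map to 12 Hz.

44 Hz, 68 Hz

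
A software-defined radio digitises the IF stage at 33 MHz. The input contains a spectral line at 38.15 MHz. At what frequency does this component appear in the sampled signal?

5.15 MHz

38.15 MHz mod fs = 5.15 MHz.
5.15 MHz ≤ fs/2 = 16.5 MHz, appears at 5.15 MHz.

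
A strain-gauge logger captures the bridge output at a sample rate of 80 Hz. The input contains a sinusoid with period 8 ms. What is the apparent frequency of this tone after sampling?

35 Hz

T = 8 ms → f = 1/T = 125 Hz.
125 Hz mod fs = 45 Hz.
45 Hz > fs/2 = 40 Hz, folds to fs − 45 Hz = 35 Hz.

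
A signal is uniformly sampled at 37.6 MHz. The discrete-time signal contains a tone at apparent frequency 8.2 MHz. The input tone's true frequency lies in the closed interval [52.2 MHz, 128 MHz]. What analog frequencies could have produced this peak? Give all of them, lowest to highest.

Frequencies that alias to 8.2 MHz are k·fs ± 8.2 MHz for integer k ≥ 0.
k=0: 8.2 MHz.
k=1: 29.4 MHz, 45.8 MHz.
k=2: 67 MHz, 83.4 MHz.
k=3: 104.6 MHz, 121 MHz.
k=4: 142.2 MHz, 158.6 MHz.
Within [52.2 MHz, 128 MHz]: 67 MHz, 83.4 MHz, 104.6 MHz, 121 MHz.

67 MHz, 83.4 MHz, 104.6 MHz, 121 MHz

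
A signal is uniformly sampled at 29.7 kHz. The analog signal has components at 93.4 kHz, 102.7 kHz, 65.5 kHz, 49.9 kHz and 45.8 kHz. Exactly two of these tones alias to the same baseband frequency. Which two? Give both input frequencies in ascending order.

45.8 kHz, 102.7 kHz

fs/2 = 14.85 kHz.
93.4 kHz mod fs = 4.3 kHz.
4.3 kHz ≤ fs/2 = 14.85 kHz, appears at 4.3 kHz.
102.7 kHz mod fs = 13.6 kHz.
13.6 kHz ≤ fs/2 = 14.85 kHz, appears at 13.6 kHz.
65.5 kHz mod fs = 6.1 kHz.
6.1 kHz ≤ fs/2 = 14.85 kHz, appears at 6.1 kHz.
49.9 kHz mod fs = 20.2 kHz.
20.2 kHz > fs/2 = 14.85 kHz, folds to fs − 20.2 kHz = 9.5 kHz.
45.8 kHz mod fs = 16.1 kHz.
16.1 kHz > fs/2 = 14.85 kHz, folds to fs − 16.1 kHz = 13.6 kHz.
45.8 kHz and 102.7 kHz both map to 13.6 kHz.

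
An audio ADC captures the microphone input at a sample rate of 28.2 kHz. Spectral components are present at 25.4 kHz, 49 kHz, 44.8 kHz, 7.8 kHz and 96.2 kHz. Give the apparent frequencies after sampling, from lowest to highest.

fs/2 = 14.1 kHz.
25.4 kHz > fs/2 = 14.1 kHz, folds to fs − 25.4 kHz = 2.8 kHz.
49 kHz mod fs = 20.8 kHz.
20.8 kHz > fs/2 = 14.1 kHz, folds to fs − 20.8 kHz = 7.4 kHz.
44.8 kHz mod fs = 16.6 kHz.
16.6 kHz > fs/2 = 14.1 kHz, folds to fs − 16.6 kHz = 11.6 kHz.
7.8 kHz ≤ fs/2 = 14.1 kHz, passes unchanged.
96.2 kHz mod fs = 11.6 kHz.
11.6 kHz ≤ fs/2 = 14.1 kHz, appears at 11.6 kHz.
Distinct values: {2.8 kHz, 7.4 kHz, 7.8 kHz, 11.6 kHz}.

2.8 kHz, 7.4 kHz, 7.8 kHz, 11.6 kHz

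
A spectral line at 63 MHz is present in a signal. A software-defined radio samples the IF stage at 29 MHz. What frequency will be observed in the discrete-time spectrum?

5 MHz

63 MHz mod fs = 5 MHz.
5 MHz ≤ fs/2 = 14.5 MHz, appears at 5 MHz.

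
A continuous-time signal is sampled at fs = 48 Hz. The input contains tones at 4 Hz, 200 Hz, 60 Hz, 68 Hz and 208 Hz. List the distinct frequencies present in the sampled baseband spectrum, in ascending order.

4 Hz, 8 Hz, 12 Hz, 16 Hz, 20 Hz

fs/2 = 24 Hz.
4 Hz ≤ fs/2 = 24 Hz, passes unchanged.
200 Hz mod fs = 8 Hz.
8 Hz ≤ fs/2 = 24 Hz, appears at 8 Hz.
60 Hz mod fs = 12 Hz.
12 Hz ≤ fs/2 = 24 Hz, appears at 12 Hz.
68 Hz mod fs = 20 Hz.
20 Hz ≤ fs/2 = 24 Hz, appears at 20 Hz.
208 Hz mod fs = 16 Hz.
16 Hz ≤ fs/2 = 24 Hz, appears at 16 Hz.
Distinct values: {4 Hz, 8 Hz, 12 Hz, 16 Hz, 20 Hz}.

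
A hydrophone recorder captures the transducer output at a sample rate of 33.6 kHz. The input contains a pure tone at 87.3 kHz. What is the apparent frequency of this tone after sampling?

87.3 kHz mod fs = 20.1 kHz.
20.1 kHz > fs/2 = 16.8 kHz, folds to fs − 20.1 kHz = 13.5 kHz.

13.5 kHz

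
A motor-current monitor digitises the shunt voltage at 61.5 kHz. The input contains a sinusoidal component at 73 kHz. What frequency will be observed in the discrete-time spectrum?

11.5 kHz

73 kHz mod fs = 11.5 kHz.
11.5 kHz ≤ fs/2 = 30.75 kHz, appears at 11.5 kHz.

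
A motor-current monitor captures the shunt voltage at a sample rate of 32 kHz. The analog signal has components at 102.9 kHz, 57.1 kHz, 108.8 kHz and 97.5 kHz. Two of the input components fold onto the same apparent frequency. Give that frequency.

fs/2 = 16 kHz.
102.9 kHz mod fs = 6.9 kHz.
6.9 kHz ≤ fs/2 = 16 kHz, appears at 6.9 kHz.
57.1 kHz mod fs = 25.1 kHz.
25.1 kHz > fs/2 = 16 kHz, folds to fs − 25.1 kHz = 6.9 kHz.
108.8 kHz mod fs = 12.8 kHz.
12.8 kHz ≤ fs/2 = 16 kHz, appears at 12.8 kHz.
97.5 kHz mod fs = 1.5 kHz.
1.5 kHz ≤ fs/2 = 16 kHz, appears at 1.5 kHz.
57.1 kHz and 102.9 kHz both map to 6.9 kHz.

6.9 kHz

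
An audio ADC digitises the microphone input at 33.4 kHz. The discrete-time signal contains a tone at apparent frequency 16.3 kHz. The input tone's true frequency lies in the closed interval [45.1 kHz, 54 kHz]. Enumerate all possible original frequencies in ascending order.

49.7 kHz, 50.5 kHz

Frequencies that alias to 16.3 kHz are k·fs ± 16.3 kHz for integer k ≥ 0.
k=0: 16.3 kHz.
k=1: 17.1 kHz, 49.7 kHz.
k=2: 50.5 kHz, 83.1 kHz.
k=3: 83.9 kHz, 116.5 kHz.
Within [45.1 kHz, 54 kHz]: 49.7 kHz, 50.5 kHz.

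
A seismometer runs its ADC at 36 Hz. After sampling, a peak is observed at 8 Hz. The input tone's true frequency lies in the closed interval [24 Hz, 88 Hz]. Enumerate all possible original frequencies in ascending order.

Frequencies that alias to 8 Hz are k·fs ± 8 Hz for integer k ≥ 0.
k=0: 8 Hz.
k=1: 28 Hz, 44 Hz.
k=2: 64 Hz, 80 Hz.
k=3: 100 Hz, 116 Hz.
Within [24 Hz, 88 Hz]: 28 Hz, 44 Hz, 64 Hz, 80 Hz.

28 Hz, 44 Hz, 64 Hz, 80 Hz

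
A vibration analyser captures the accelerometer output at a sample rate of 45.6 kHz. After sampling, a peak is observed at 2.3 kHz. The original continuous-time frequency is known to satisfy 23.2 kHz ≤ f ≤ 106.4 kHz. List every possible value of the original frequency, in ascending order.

43.3 kHz, 47.9 kHz, 88.9 kHz, 93.5 kHz

Frequencies that alias to 2.3 kHz are k·fs ± 2.3 kHz for integer k ≥ 0.
k=0: 2.3 kHz.
k=1: 43.3 kHz, 47.9 kHz.
k=2: 88.9 kHz, 93.5 kHz.
k=3: 134.5 kHz, 139.1 kHz.
Within [23.2 kHz, 106.4 kHz]: 43.3 kHz, 47.9 kHz, 88.9 kHz, 93.5 kHz.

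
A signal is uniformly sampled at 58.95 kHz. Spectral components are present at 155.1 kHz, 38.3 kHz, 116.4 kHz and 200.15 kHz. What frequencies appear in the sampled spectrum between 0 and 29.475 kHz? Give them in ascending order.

fs/2 = 29.475 kHz.
155.1 kHz mod fs = 37.2 kHz.
37.2 kHz > fs/2 = 29.475 kHz, folds to fs − 37.2 kHz = 21.75 kHz.
38.3 kHz > fs/2 = 29.475 kHz, folds to fs − 38.3 kHz = 20.65 kHz.
116.4 kHz mod fs = 57.45 kHz.
57.45 kHz > fs/2 = 29.475 kHz, folds to fs − 57.45 kHz = 1.5 kHz.
200.15 kHz mod fs = 23.3 kHz.
23.3 kHz ≤ fs/2 = 29.475 kHz, appears at 23.3 kHz.
Distinct values: {1.5 kHz, 20.65 kHz, 21.75 kHz, 23.3 kHz}.

1.5 kHz, 20.65 kHz, 21.75 kHz, 23.3 kHz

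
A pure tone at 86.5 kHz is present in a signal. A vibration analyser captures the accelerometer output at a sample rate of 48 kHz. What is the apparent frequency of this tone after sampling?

9.5 kHz

86.5 kHz mod fs = 38.5 kHz.
38.5 kHz > fs/2 = 24 kHz, folds to fs − 38.5 kHz = 9.5 kHz.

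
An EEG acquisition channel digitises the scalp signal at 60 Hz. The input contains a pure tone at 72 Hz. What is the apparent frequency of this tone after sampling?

12 Hz

72 Hz mod fs = 12 Hz.
12 Hz ≤ fs/2 = 30 Hz, appears at 12 Hz.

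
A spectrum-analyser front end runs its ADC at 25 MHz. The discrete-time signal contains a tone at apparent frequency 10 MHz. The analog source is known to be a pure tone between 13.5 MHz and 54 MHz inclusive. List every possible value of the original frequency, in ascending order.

Frequencies that alias to 10 MHz are k·fs ± 10 MHz for integer k ≥ 0.
k=0: 10 MHz.
k=1: 15 MHz, 35 MHz.
k=2: 40 MHz, 60 MHz.
k=3: 65 MHz, 85 MHz.
Within [13.5 MHz, 54 MHz]: 15 MHz, 35 MHz, 40 MHz.

15 MHz, 35 MHz, 40 MHz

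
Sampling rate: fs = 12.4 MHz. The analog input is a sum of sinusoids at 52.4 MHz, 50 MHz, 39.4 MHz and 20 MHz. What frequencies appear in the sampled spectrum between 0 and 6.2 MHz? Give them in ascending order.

0.4 MHz, 2.2 MHz, 2.8 MHz, 4.8 MHz

fs/2 = 6.2 MHz.
52.4 MHz mod fs = 2.8 MHz.
2.8 MHz ≤ fs/2 = 6.2 MHz, appears at 2.8 MHz.
50 MHz mod fs = 0.4 MHz.
0.4 MHz ≤ fs/2 = 6.2 MHz, appears at 0.4 MHz.
39.4 MHz mod fs = 2.2 MHz.
2.2 MHz ≤ fs/2 = 6.2 MHz, appears at 2.2 MHz.
20 MHz mod fs = 7.6 MHz.
7.6 MHz > fs/2 = 6.2 MHz, folds to fs − 7.6 MHz = 4.8 MHz.
Distinct values: {0.4 MHz, 2.2 MHz, 2.8 MHz, 4.8 MHz}.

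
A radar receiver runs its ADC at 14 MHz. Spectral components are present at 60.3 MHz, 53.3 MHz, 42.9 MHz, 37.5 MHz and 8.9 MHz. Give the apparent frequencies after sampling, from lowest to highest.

0.9 MHz, 2.7 MHz, 4.3 MHz, 4.5 MHz, 5.1 MHz

fs/2 = 7 MHz.
60.3 MHz mod fs = 4.3 MHz.
4.3 MHz ≤ fs/2 = 7 MHz, appears at 4.3 MHz.
53.3 MHz mod fs = 11.3 MHz.
11.3 MHz > fs/2 = 7 MHz, folds to fs − 11.3 MHz = 2.7 MHz.
42.9 MHz mod fs = 0.9 MHz.
0.9 MHz ≤ fs/2 = 7 MHz, appears at 0.9 MHz.
37.5 MHz mod fs = 9.5 MHz.
9.5 MHz > fs/2 = 7 MHz, folds to fs − 9.5 MHz = 4.5 MHz.
8.9 MHz > fs/2 = 7 MHz, folds to fs − 8.9 MHz = 5.1 MHz.
Distinct values: {0.9 MHz, 2.7 MHz, 4.3 MHz, 4.5 MHz, 5.1 MHz}.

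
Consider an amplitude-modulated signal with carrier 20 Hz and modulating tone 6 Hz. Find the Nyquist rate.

52 Hz

AM sidebands sit at fc ± fm = 14 Hz and 26 Hz.
Highest-frequency component: 26 Hz.
Nyquist rate = 2 × 26 Hz = 52 Hz.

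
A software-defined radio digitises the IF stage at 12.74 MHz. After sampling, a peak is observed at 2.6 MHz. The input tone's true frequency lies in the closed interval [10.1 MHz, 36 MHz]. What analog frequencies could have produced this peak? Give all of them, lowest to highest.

Frequencies that alias to 2.6 MHz are k·fs ± 2.6 MHz for integer k ≥ 0.
k=0: 2.6 MHz.
k=1: 10.14 MHz, 15.34 MHz.
k=2: 22.88 MHz, 28.08 MHz.
k=3: 35.62 MHz, 40.82 MHz.
k=4: 48.36 MHz, 53.56 MHz.
Within [10.1 MHz, 36 MHz]: 10.14 MHz, 15.34 MHz, 22.88 MHz, 28.08 MHz, 35.62 MHz.

10.14 MHz, 15.34 MHz, 22.88 MHz, 28.08 MHz, 35.62 MHz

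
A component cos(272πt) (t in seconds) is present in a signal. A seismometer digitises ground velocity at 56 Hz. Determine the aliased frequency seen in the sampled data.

ω = 272π rad/s → f = ω/(2π) = 136 Hz.
136 Hz mod fs = 24 Hz.
24 Hz ≤ fs/2 = 28 Hz, appears at 24 Hz.

24 Hz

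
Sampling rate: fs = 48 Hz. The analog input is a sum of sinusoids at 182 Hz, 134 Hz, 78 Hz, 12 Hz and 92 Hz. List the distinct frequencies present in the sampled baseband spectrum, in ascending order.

fs/2 = 24 Hz.
182 Hz mod fs = 38 Hz.
38 Hz > fs/2 = 24 Hz, folds to fs − 38 Hz = 10 Hz.
134 Hz mod fs = 38 Hz.
38 Hz > fs/2 = 24 Hz, folds to fs − 38 Hz = 10 Hz.
78 Hz mod fs = 30 Hz.
30 Hz > fs/2 = 24 Hz, folds to fs − 30 Hz = 18 Hz.
12 Hz ≤ fs/2 = 24 Hz, passes unchanged.
92 Hz mod fs = 44 Hz.
44 Hz > fs/2 = 24 Hz, folds to fs − 44 Hz = 4 Hz.
Distinct values: {4 Hz, 10 Hz, 12 Hz, 18 Hz}.

4 Hz, 10 Hz, 12 Hz, 18 Hz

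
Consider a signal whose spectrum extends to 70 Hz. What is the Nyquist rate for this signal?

140 Hz

Nyquist rate = 2 × 70 Hz = 140 Hz.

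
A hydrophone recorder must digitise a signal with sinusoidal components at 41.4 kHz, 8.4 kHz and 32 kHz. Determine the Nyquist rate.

82.8 kHz

Highest-frequency component: 41.4 kHz.
Nyquist rate = 2 × 41.4 kHz = 82.8 kHz.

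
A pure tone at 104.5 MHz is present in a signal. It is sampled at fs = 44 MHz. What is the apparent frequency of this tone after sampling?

104.5 MHz mod fs = 16.5 MHz.
16.5 MHz ≤ fs/2 = 22 MHz, appears at 16.5 MHz.

16.5 MHz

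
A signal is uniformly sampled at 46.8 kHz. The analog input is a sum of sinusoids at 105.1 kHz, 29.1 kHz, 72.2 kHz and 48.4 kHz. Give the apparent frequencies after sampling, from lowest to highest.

1.6 kHz, 11.5 kHz, 17.7 kHz, 21.4 kHz

fs/2 = 23.4 kHz.
105.1 kHz mod fs = 11.5 kHz.
11.5 kHz ≤ fs/2 = 23.4 kHz, appears at 11.5 kHz.
29.1 kHz > fs/2 = 23.4 kHz, folds to fs − 29.1 kHz = 17.7 kHz.
72.2 kHz mod fs = 25.4 kHz.
25.4 kHz > fs/2 = 23.4 kHz, folds to fs − 25.4 kHz = 21.4 kHz.
48.4 kHz mod fs = 1.6 kHz.
1.6 kHz ≤ fs/2 = 23.4 kHz, appears at 1.6 kHz.
Distinct values: {1.6 kHz, 11.5 kHz, 17.7 kHz, 21.4 kHz}.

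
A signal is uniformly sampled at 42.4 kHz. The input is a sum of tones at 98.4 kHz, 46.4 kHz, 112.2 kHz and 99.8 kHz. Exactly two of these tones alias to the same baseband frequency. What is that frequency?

fs/2 = 21.2 kHz.
98.4 kHz mod fs = 13.6 kHz.
13.6 kHz ≤ fs/2 = 21.2 kHz, appears at 13.6 kHz.
46.4 kHz mod fs = 4 kHz.
4 kHz ≤ fs/2 = 21.2 kHz, appears at 4 kHz.
112.2 kHz mod fs = 27.4 kHz.
27.4 kHz > fs/2 = 21.2 kHz, folds to fs − 27.4 kHz = 15 kHz.
99.8 kHz mod fs = 15 kHz.
15 kHz ≤ fs/2 = 21.2 kHz, appears at 15 kHz.
99.8 kHz and 112.2 kHz both map to 15 kHz.

15 kHz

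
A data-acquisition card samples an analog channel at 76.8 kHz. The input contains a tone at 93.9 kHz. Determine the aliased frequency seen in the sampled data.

17.1 kHz

93.9 kHz mod fs = 17.1 kHz.
17.1 kHz ≤ fs/2 = 38.4 kHz, appears at 17.1 kHz.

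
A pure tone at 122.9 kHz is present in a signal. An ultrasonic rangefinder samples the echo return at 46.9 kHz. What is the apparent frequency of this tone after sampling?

17.8 kHz

122.9 kHz mod fs = 29.1 kHz.
29.1 kHz > fs/2 = 23.45 kHz, folds to fs − 29.1 kHz = 17.8 kHz.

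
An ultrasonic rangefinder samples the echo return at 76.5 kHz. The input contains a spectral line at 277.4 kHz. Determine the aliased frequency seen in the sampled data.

277.4 kHz mod fs = 47.9 kHz.
47.9 kHz > fs/2 = 38.25 kHz, folds to fs − 47.9 kHz = 28.6 kHz.

28.6 kHz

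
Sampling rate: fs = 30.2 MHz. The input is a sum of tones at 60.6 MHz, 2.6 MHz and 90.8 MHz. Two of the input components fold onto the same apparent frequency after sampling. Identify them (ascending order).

60.6 MHz, 90.8 MHz

fs/2 = 15.1 MHz.
60.6 MHz mod fs = 0.2 MHz.
0.2 MHz ≤ fs/2 = 15.1 MHz, appears at 0.2 MHz.
2.6 MHz ≤ fs/2 = 15.1 MHz, passes unchanged.
90.8 MHz mod fs = 0.2 MHz.
0.2 MHz ≤ fs/2 = 15.1 MHz, appears at 0.2 MHz.
60.6 MHz and 90.8 MHz both map to 0.2 MHz.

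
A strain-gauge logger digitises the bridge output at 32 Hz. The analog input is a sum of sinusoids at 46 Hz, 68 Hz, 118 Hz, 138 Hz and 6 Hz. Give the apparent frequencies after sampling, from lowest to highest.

4 Hz, 6 Hz, 10 Hz, 14 Hz

fs/2 = 16 Hz.
46 Hz mod fs = 14 Hz.
14 Hz ≤ fs/2 = 16 Hz, appears at 14 Hz.
68 Hz mod fs = 4 Hz.
4 Hz ≤ fs/2 = 16 Hz, appears at 4 Hz.
118 Hz mod fs = 22 Hz.
22 Hz > fs/2 = 16 Hz, folds to fs − 22 Hz = 10 Hz.
138 Hz mod fs = 10 Hz.
10 Hz ≤ fs/2 = 16 Hz, appears at 10 Hz.
6 Hz ≤ fs/2 = 16 Hz, passes unchanged.
Distinct values: {4 Hz, 6 Hz, 10 Hz, 14 Hz}.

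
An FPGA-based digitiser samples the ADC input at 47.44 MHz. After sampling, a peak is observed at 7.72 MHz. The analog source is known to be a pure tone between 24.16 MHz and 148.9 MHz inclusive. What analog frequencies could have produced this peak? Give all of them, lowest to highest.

39.72 MHz, 55.16 MHz, 87.16 MHz, 102.6 MHz, 134.6 MHz

Frequencies that alias to 7.72 MHz are k·fs ± 7.72 MHz for integer k ≥ 0.
k=0: 7.72 MHz.
k=1: 39.72 MHz, 55.16 MHz.
k=2: 87.16 MHz, 102.6 MHz.
k=3: 134.6 MHz, 150.04 MHz.
k=4: 182.04 MHz, 197.48 MHz.
Within [24.16 MHz, 148.9 MHz]: 39.72 MHz, 55.16 MHz, 87.16 MHz, 102.6 MHz, 134.6 MHz.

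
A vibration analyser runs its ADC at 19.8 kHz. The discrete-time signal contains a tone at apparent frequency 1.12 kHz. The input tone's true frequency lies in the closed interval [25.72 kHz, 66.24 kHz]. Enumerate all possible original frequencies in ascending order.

38.48 kHz, 40.72 kHz, 58.28 kHz, 60.52 kHz

Frequencies that alias to 1.12 kHz are k·fs ± 1.12 kHz for integer k ≥ 0.
k=0: 1.12 kHz.
k=1: 18.68 kHz, 20.92 kHz.
k=2: 38.48 kHz, 40.72 kHz.
k=3: 58.28 kHz, 60.52 kHz.
k=4: 78.08 kHz, 80.32 kHz.
Within [25.72 kHz, 66.24 kHz]: 38.48 kHz, 40.72 kHz, 58.28 kHz, 60.52 kHz.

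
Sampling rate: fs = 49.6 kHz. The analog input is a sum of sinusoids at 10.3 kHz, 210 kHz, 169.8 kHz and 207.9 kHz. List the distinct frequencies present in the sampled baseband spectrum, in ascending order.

fs/2 = 24.8 kHz.
10.3 kHz ≤ fs/2 = 24.8 kHz, passes unchanged.
210 kHz mod fs = 11.6 kHz.
11.6 kHz ≤ fs/2 = 24.8 kHz, appears at 11.6 kHz.
169.8 kHz mod fs = 21 kHz.
21 kHz ≤ fs/2 = 24.8 kHz, appears at 21 kHz.
207.9 kHz mod fs = 9.5 kHz.
9.5 kHz ≤ fs/2 = 24.8 kHz, appears at 9.5 kHz.
Distinct values: {9.5 kHz, 10.3 kHz, 11.6 kHz, 21 kHz}.

9.5 kHz, 10.3 kHz, 11.6 kHz, 21 kHz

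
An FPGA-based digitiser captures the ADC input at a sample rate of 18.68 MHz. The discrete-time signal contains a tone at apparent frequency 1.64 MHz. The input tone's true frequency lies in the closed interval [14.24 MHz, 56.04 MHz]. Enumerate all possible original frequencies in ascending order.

Frequencies that alias to 1.64 MHz are k·fs ± 1.64 MHz for integer k ≥ 0.
k=0: 1.64 MHz.
k=1: 17.04 MHz, 20.32 MHz.
k=2: 35.72 MHz, 39 MHz.
k=3: 54.4 MHz, 57.68 MHz.
k=4: 73.08 MHz, 76.36 MHz.
Within [14.24 MHz, 56.04 MHz]: 17.04 MHz, 20.32 MHz, 35.72 MHz, 39 MHz, 54.4 MHz.

17.04 MHz, 20.32 MHz, 35.72 MHz, 39 MHz, 54.4 MHz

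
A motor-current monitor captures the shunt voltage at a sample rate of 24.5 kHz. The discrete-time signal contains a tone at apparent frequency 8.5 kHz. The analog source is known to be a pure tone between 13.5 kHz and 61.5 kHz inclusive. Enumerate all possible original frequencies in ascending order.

Frequencies that alias to 8.5 kHz are k·fs ± 8.5 kHz for integer k ≥ 0.
k=0: 8.5 kHz.
k=1: 16 kHz, 33 kHz.
k=2: 40.5 kHz, 57.5 kHz.
k=3: 65 kHz, 82 kHz.
Within [13.5 kHz, 61.5 kHz]: 16 kHz, 33 kHz, 40.5 kHz, 57.5 kHz.

16 kHz, 33 kHz, 40.5 kHz, 57.5 kHz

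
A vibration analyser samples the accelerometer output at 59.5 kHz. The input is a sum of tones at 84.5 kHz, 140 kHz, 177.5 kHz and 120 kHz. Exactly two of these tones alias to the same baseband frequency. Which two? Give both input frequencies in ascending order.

120 kHz, 177.5 kHz

fs/2 = 29.75 kHz.
84.5 kHz mod fs = 25 kHz.
25 kHz ≤ fs/2 = 29.75 kHz, appears at 25 kHz.
140 kHz mod fs = 21 kHz.
21 kHz ≤ fs/2 = 29.75 kHz, appears at 21 kHz.
177.5 kHz mod fs = 58.5 kHz.
58.5 kHz > fs/2 = 29.75 kHz, folds to fs − 58.5 kHz = 1 kHz.
120 kHz mod fs = 1 kHz.
1 kHz ≤ fs/2 = 29.75 kHz, appears at 1 kHz.
120 kHz and 177.5 kHz both map to 1 kHz.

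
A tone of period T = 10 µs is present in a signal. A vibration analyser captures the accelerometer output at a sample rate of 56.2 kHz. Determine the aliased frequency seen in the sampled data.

T = 10 µs → f = 1/T = 100 kHz.
100 kHz mod fs = 43.8 kHz.
43.8 kHz > fs/2 = 28.1 kHz, folds to fs − 43.8 kHz = 12.4 kHz.

12.4 kHz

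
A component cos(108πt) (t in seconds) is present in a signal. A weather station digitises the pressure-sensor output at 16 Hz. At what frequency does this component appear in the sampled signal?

6 Hz

ω = 108π rad/s → f = ω/(2π) = 54 Hz.
54 Hz mod fs = 6 Hz.
6 Hz ≤ fs/2 = 8 Hz, appears at 6 Hz.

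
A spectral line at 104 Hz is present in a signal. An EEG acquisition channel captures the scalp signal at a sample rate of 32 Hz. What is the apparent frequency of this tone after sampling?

8 Hz

104 Hz mod fs = 8 Hz.
8 Hz ≤ fs/2 = 16 Hz, appears at 8 Hz.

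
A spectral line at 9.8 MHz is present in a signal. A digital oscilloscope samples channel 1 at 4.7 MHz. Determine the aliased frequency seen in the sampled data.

9.8 MHz mod fs = 0.4 MHz.
0.4 MHz ≤ fs/2 = 2.35 MHz, appears at 0.4 MHz.

0.4 MHz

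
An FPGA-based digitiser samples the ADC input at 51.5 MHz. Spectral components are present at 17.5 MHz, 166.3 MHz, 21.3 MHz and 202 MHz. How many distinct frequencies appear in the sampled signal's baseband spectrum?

4

fs/2 = 25.75 MHz.
17.5 MHz ≤ fs/2 = 25.75 MHz, passes unchanged.
166.3 MHz mod fs = 11.8 MHz.
11.8 MHz ≤ fs/2 = 25.75 MHz, appears at 11.8 MHz.
21.3 MHz ≤ fs/2 = 25.75 MHz, passes unchanged.
202 MHz mod fs = 47.5 MHz.
47.5 MHz > fs/2 = 25.75 MHz, folds to fs − 47.5 MHz = 4 MHz.
Distinct values: {4 MHz, 11.8 MHz, 17.5 MHz, 21.3 MHz} → 4.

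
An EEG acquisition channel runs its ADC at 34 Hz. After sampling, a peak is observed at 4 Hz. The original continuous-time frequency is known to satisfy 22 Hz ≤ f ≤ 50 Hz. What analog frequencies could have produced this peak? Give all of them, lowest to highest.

30 Hz, 38 Hz

Frequencies that alias to 4 Hz are k·fs ± 4 Hz for integer k ≥ 0.
k=0: 4 Hz.
k=1: 30 Hz, 38 Hz.
k=2: 64 Hz, 72 Hz.
Within [22 Hz, 50 Hz]: 30 Hz, 38 Hz.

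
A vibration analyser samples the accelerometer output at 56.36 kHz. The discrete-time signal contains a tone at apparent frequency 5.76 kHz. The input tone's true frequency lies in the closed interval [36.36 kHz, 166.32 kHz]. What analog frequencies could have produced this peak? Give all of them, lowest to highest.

Frequencies that alias to 5.76 kHz are k·fs ± 5.76 kHz for integer k ≥ 0.
k=0: 5.76 kHz.
k=1: 50.6 kHz, 62.12 kHz.
k=2: 106.96 kHz, 118.48 kHz.
k=3: 163.32 kHz, 174.84 kHz.
k=4: 219.68 kHz, 231.2 kHz.
Within [36.36 kHz, 166.32 kHz]: 50.6 kHz, 62.12 kHz, 106.96 kHz, 118.48 kHz, 163.32 kHz.

50.6 kHz, 62.12 kHz, 106.96 kHz, 118.48 kHz, 163.32 kHz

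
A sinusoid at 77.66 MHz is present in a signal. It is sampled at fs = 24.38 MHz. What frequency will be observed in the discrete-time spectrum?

77.66 MHz mod fs = 4.52 MHz.
4.52 MHz ≤ fs/2 = 12.19 MHz, appears at 4.52 MHz.

4.52 MHz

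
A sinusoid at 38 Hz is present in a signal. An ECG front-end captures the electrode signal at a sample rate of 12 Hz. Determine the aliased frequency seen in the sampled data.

2 Hz

38 Hz mod fs = 2 Hz.
2 Hz ≤ fs/2 = 6 Hz, appears at 2 Hz.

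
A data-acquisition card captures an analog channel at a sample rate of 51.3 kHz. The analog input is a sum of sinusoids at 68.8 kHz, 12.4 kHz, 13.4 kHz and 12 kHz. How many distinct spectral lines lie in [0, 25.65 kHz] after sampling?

4

fs/2 = 25.65 kHz.
68.8 kHz mod fs = 17.5 kHz.
17.5 kHz ≤ fs/2 = 25.65 kHz, appears at 17.5 kHz.
12.4 kHz ≤ fs/2 = 25.65 kHz, passes unchanged.
13.4 kHz ≤ fs/2 = 25.65 kHz, passes unchanged.
12 kHz ≤ fs/2 = 25.65 kHz, passes unchanged.
Distinct values: {12 kHz, 12.4 kHz, 13.4 kHz, 17.5 kHz} → 4.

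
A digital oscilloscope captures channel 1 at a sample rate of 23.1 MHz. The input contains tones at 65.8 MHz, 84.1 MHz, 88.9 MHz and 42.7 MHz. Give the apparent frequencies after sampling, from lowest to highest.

3.5 MHz, 8.3 MHz

fs/2 = 11.55 MHz.
65.8 MHz mod fs = 19.6 MHz.
19.6 MHz > fs/2 = 11.55 MHz, folds to fs − 19.6 MHz = 3.5 MHz.
84.1 MHz mod fs = 14.8 MHz.
14.8 MHz > fs/2 = 11.55 MHz, folds to fs − 14.8 MHz = 8.3 MHz.
88.9 MHz mod fs = 19.6 MHz.
19.6 MHz > fs/2 = 11.55 MHz, folds to fs − 19.6 MHz = 3.5 MHz.
42.7 MHz mod fs = 19.6 MHz.
19.6 MHz > fs/2 = 11.55 MHz, folds to fs − 19.6 MHz = 3.5 MHz.
Distinct values: {3.5 MHz, 8.3 MHz}.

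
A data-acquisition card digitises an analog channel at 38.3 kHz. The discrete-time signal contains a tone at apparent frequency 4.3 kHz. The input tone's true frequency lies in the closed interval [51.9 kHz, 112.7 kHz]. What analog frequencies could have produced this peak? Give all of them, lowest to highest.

72.3 kHz, 80.9 kHz, 110.6 kHz

Frequencies that alias to 4.3 kHz are k·fs ± 4.3 kHz for integer k ≥ 0.
k=0: 4.3 kHz.
k=1: 34 kHz, 42.6 kHz.
k=2: 72.3 kHz, 80.9 kHz.
k=3: 110.6 kHz, 119.2 kHz.
k=4: 148.9 kHz, 157.5 kHz.
Within [51.9 kHz, 112.7 kHz]: 72.3 kHz, 80.9 kHz, 110.6 kHz.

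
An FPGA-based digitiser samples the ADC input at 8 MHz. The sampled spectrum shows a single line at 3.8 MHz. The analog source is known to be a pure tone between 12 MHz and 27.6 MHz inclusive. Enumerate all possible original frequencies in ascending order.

Frequencies that alias to 3.8 MHz are k·fs ± 3.8 MHz for integer k ≥ 0.
k=0: 3.8 MHz.
k=1: 4.2 MHz, 11.8 MHz.
k=2: 12.2 MHz, 19.8 MHz.
k=3: 20.2 MHz, 27.8 MHz.
k=4: 28.2 MHz, 35.8 MHz.
Within [12 MHz, 27.6 MHz]: 12.2 MHz, 19.8 MHz, 20.2 MHz.

12.2 MHz, 19.8 MHz, 20.2 MHz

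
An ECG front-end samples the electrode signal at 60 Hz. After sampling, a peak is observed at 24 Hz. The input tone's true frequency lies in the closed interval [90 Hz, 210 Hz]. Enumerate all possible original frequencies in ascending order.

96 Hz, 144 Hz, 156 Hz, 204 Hz

Frequencies that alias to 24 Hz are k·fs ± 24 Hz for integer k ≥ 0.
k=0: 24 Hz.
k=1: 36 Hz, 84 Hz.
k=2: 96 Hz, 144 Hz.
k=3: 156 Hz, 204 Hz.
k=4: 216 Hz, 264 Hz.
Within [90 Hz, 210 Hz]: 96 Hz, 144 Hz, 156 Hz, 204 Hz.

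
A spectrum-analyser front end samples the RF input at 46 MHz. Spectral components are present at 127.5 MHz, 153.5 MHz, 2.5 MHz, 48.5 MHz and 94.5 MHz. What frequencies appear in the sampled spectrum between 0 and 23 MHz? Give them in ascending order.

fs/2 = 23 MHz.
127.5 MHz mod fs = 35.5 MHz.
35.5 MHz > fs/2 = 23 MHz, folds to fs − 35.5 MHz = 10.5 MHz.
153.5 MHz mod fs = 15.5 MHz.
15.5 MHz ≤ fs/2 = 23 MHz, appears at 15.5 MHz.
2.5 MHz ≤ fs/2 = 23 MHz, passes unchanged.
48.5 MHz mod fs = 2.5 MHz.
2.5 MHz ≤ fs/2 = 23 MHz, appears at 2.5 MHz.
94.5 MHz mod fs = 2.5 MHz.
2.5 MHz ≤ fs/2 = 23 MHz, appears at 2.5 MHz.
Distinct values: {2.5 MHz, 10.5 MHz, 15.5 MHz}.

2.5 MHz, 10.5 MHz, 15.5 MHz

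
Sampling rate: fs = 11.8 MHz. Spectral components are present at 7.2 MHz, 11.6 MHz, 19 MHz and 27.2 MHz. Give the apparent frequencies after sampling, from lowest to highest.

fs/2 = 5.9 MHz.
7.2 MHz > fs/2 = 5.9 MHz, folds to fs − 7.2 MHz = 4.6 MHz.
11.6 MHz > fs/2 = 5.9 MHz, folds to fs − 11.6 MHz = 0.2 MHz.
19 MHz mod fs = 7.2 MHz.
7.2 MHz > fs/2 = 5.9 MHz, folds to fs − 7.2 MHz = 4.6 MHz.
27.2 MHz mod fs = 3.6 MHz.
3.6 MHz ≤ fs/2 = 5.9 MHz, appears at 3.6 MHz.
Distinct values: {0.2 MHz, 3.6 MHz, 4.6 MHz}.

0.2 MHz, 3.6 MHz, 4.6 MHz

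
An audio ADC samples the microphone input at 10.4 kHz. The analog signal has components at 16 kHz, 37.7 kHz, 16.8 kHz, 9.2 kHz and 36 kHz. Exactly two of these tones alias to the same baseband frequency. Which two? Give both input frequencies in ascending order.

16 kHz, 36 kHz

fs/2 = 5.2 kHz.
16 kHz mod fs = 5.6 kHz.
5.6 kHz > fs/2 = 5.2 kHz, folds to fs − 5.6 kHz = 4.8 kHz.
37.7 kHz mod fs = 6.5 kHz.
6.5 kHz > fs/2 = 5.2 kHz, folds to fs − 6.5 kHz = 3.9 kHz.
16.8 kHz mod fs = 6.4 kHz.
6.4 kHz > fs/2 = 5.2 kHz, folds to fs − 6.4 kHz = 4 kHz.
9.2 kHz > fs/2 = 5.2 kHz, folds to fs − 9.2 kHz = 1.2 kHz.
36 kHz mod fs = 4.8 kHz.
4.8 kHz ≤ fs/2 = 5.2 kHz, appears at 4.8 kHz.
16 kHz and 36 kHz both map to 4.8 kHz.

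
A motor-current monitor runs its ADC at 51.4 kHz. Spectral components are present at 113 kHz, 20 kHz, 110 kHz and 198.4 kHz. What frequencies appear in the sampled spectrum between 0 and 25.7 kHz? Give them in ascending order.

7.2 kHz, 10.2 kHz, 20 kHz

fs/2 = 25.7 kHz.
113 kHz mod fs = 10.2 kHz.
10.2 kHz ≤ fs/2 = 25.7 kHz, appears at 10.2 kHz.
20 kHz ≤ fs/2 = 25.7 kHz, passes unchanged.
110 kHz mod fs = 7.2 kHz.
7.2 kHz ≤ fs/2 = 25.7 kHz, appears at 7.2 kHz.
198.4 kHz mod fs = 44.2 kHz.
44.2 kHz > fs/2 = 25.7 kHz, folds to fs − 44.2 kHz = 7.2 kHz.
Distinct values: {7.2 kHz, 10.2 kHz, 20 kHz}.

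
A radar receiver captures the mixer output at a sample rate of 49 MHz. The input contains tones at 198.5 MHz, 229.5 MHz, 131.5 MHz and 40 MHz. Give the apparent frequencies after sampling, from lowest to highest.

fs/2 = 24.5 MHz.
198.5 MHz mod fs = 2.5 MHz.
2.5 MHz ≤ fs/2 = 24.5 MHz, appears at 2.5 MHz.
229.5 MHz mod fs = 33.5 MHz.
33.5 MHz > fs/2 = 24.5 MHz, folds to fs − 33.5 MHz = 15.5 MHz.
131.5 MHz mod fs = 33.5 MHz.
33.5 MHz > fs/2 = 24.5 MHz, folds to fs − 33.5 MHz = 15.5 MHz.
40 MHz > fs/2 = 24.5 MHz, folds to fs − 40 MHz = 9 MHz.
Distinct values: {2.5 MHz, 9 MHz, 15.5 MHz}.

2.5 MHz, 9 MHz, 15.5 MHz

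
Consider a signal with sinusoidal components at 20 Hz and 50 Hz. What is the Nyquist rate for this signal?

Highest-frequency component: 50 Hz.
Nyquist rate = 2 × 50 Hz = 100 Hz.

100 Hz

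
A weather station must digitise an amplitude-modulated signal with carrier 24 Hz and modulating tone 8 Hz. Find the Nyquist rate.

AM sidebands sit at fc ± fm = 16 Hz and 32 Hz.
Highest-frequency component: 32 Hz.
Nyquist rate = 2 × 32 Hz = 64 Hz.

64 Hz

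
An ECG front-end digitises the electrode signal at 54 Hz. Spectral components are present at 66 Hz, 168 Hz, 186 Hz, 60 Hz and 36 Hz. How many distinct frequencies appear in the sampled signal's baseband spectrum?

fs/2 = 27 Hz.
66 Hz mod fs = 12 Hz.
12 Hz ≤ fs/2 = 27 Hz, appears at 12 Hz.
168 Hz mod fs = 6 Hz.
6 Hz ≤ fs/2 = 27 Hz, appears at 6 Hz.
186 Hz mod fs = 24 Hz.
24 Hz ≤ fs/2 = 27 Hz, appears at 24 Hz.
60 Hz mod fs = 6 Hz.
6 Hz ≤ fs/2 = 27 Hz, appears at 6 Hz.
36 Hz > fs/2 = 27 Hz, folds to fs − 36 Hz = 18 Hz.
Distinct values: {6 Hz, 12 Hz, 18 Hz, 24 Hz} → 4.

4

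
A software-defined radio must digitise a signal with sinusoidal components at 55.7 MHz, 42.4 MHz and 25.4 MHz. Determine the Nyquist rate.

111.4 MHz

Highest-frequency component: 55.7 MHz.
Nyquist rate = 2 × 55.7 MHz = 111.4 MHz.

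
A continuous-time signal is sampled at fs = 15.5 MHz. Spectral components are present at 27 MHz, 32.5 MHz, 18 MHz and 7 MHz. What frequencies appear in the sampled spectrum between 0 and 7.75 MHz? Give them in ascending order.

1.5 MHz, 2.5 MHz, 4 MHz, 7 MHz

fs/2 = 7.75 MHz.
27 MHz mod fs = 11.5 MHz.
11.5 MHz > fs/2 = 7.75 MHz, folds to fs − 11.5 MHz = 4 MHz.
32.5 MHz mod fs = 1.5 MHz.
1.5 MHz ≤ fs/2 = 7.75 MHz, appears at 1.5 MHz.
18 MHz mod fs = 2.5 MHz.
2.5 MHz ≤ fs/2 = 7.75 MHz, appears at 2.5 MHz.
7 MHz ≤ fs/2 = 7.75 MHz, passes unchanged.
Distinct values: {1.5 MHz, 2.5 MHz, 4 MHz, 7 MHz}.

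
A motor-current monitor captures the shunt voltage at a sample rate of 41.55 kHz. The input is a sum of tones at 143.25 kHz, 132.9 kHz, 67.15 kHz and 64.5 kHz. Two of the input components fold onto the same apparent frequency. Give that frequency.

fs/2 = 20.775 kHz.
143.25 kHz mod fs = 18.6 kHz.
18.6 kHz ≤ fs/2 = 20.775 kHz, appears at 18.6 kHz.
132.9 kHz mod fs = 8.25 kHz.
8.25 kHz ≤ fs/2 = 20.775 kHz, appears at 8.25 kHz.
67.15 kHz mod fs = 25.6 kHz.
25.6 kHz > fs/2 = 20.775 kHz, folds to fs − 25.6 kHz = 15.95 kHz.
64.5 kHz mod fs = 22.95 kHz.
22.95 kHz > fs/2 = 20.775 kHz, folds to fs − 22.95 kHz = 18.6 kHz.
64.5 kHz and 143.25 kHz both map to 18.6 kHz.

18.6 kHz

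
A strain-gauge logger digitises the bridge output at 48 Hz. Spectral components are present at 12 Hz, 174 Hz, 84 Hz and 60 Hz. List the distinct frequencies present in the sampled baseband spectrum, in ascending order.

fs/2 = 24 Hz.
12 Hz ≤ fs/2 = 24 Hz, passes unchanged.
174 Hz mod fs = 30 Hz.
30 Hz > fs/2 = 24 Hz, folds to fs − 30 Hz = 18 Hz.
84 Hz mod fs = 36 Hz.
36 Hz > fs/2 = 24 Hz, folds to fs − 36 Hz = 12 Hz.
60 Hz mod fs = 12 Hz.
12 Hz ≤ fs/2 = 24 Hz, appears at 12 Hz.
Distinct values: {12 Hz, 18 Hz}.

12 Hz, 18 Hz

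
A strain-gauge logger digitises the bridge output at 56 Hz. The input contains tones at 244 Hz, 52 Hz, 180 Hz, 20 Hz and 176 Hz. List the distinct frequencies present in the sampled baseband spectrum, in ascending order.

4 Hz, 8 Hz, 12 Hz, 20 Hz

fs/2 = 28 Hz.
244 Hz mod fs = 20 Hz.
20 Hz ≤ fs/2 = 28 Hz, appears at 20 Hz.
52 Hz > fs/2 = 28 Hz, folds to fs − 52 Hz = 4 Hz.
180 Hz mod fs = 12 Hz.
12 Hz ≤ fs/2 = 28 Hz, appears at 12 Hz.
20 Hz ≤ fs/2 = 28 Hz, passes unchanged.
176 Hz mod fs = 8 Hz.
8 Hz ≤ fs/2 = 28 Hz, appears at 8 Hz.
Distinct values: {4 Hz, 8 Hz, 12 Hz, 20 Hz}.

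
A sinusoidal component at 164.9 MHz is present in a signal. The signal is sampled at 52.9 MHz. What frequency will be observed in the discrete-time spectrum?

6.2 MHz

164.9 MHz mod fs = 6.2 MHz.
6.2 MHz ≤ fs/2 = 26.45 MHz, appears at 6.2 MHz.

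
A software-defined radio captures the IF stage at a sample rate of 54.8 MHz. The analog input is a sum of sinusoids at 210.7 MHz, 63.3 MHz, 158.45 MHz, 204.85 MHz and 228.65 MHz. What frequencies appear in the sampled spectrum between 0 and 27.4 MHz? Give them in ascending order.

fs/2 = 27.4 MHz.
210.7 MHz mod fs = 46.3 MHz.
46.3 MHz > fs/2 = 27.4 MHz, folds to fs − 46.3 MHz = 8.5 MHz.
63.3 MHz mod fs = 8.5 MHz.
8.5 MHz ≤ fs/2 = 27.4 MHz, appears at 8.5 MHz.
158.45 MHz mod fs = 48.85 MHz.
48.85 MHz > fs/2 = 27.4 MHz, folds to fs − 48.85 MHz = 5.95 MHz.
204.85 MHz mod fs = 40.45 MHz.
40.45 MHz > fs/2 = 27.4 MHz, folds to fs − 40.45 MHz = 14.35 MHz.
228.65 MHz mod fs = 9.45 MHz.
9.45 MHz ≤ fs/2 = 27.4 MHz, appears at 9.45 MHz.
Distinct values: {5.95 MHz, 8.5 MHz, 9.45 MHz, 14.35 MHz}.

5.95 MHz, 8.5 MHz, 9.45 MHz, 14.35 MHz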